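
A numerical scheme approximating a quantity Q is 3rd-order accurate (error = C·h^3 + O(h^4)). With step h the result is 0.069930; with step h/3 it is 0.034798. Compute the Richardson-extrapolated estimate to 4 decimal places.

0.0334

The leading error scales as h^3; refining by a factor of 3 reduces it by 3^3 = 27.
Extrapolated value = (27·A(h/3) − A(h)) / (27 − 1)
= (27·0.034798 − 0.069930) / 26
= 0.869616 / 26 = 0.033447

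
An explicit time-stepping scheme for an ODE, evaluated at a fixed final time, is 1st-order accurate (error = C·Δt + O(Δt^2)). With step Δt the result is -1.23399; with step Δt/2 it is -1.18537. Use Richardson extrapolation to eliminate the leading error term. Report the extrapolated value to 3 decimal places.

Extrapolated value = (2·A(Δt/2) − A(Δt)) / (2 − 1)
= (2·(-1.18537) − (-1.23399)) / 1
= -1.13675 / 1 = -1.13675

-1.137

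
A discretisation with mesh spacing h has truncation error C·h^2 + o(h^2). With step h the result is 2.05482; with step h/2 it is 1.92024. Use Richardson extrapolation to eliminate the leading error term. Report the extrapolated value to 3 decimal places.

The leading error scales as h^2; refining by a factor of 2 reduces it by 2^2 = 4.
Extrapolated value = (4·A(h/2) − A(h)) / (4 − 1)
= (4·1.92024 − 2.05482) / 3
= 5.62614 / 3 = 1.87538

1.875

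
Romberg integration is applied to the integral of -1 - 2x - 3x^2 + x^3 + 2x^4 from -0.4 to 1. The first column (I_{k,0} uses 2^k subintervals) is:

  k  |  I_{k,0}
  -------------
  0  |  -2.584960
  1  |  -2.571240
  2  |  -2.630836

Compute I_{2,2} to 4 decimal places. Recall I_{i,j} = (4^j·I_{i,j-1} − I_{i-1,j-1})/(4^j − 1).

Richardson extrapolation on the trapezoidal column (denominator 4−1=3):
I_{1,1} = (4·(-2.571240) − (-2.584960)) / 3 = -2.566667
I_{2,1} = -2.630836 + (-2.630836 − (-2.571240))/3 = -2.650701
I_{2,2} = -2.650701 + (-2.650701 − (-2.566667))/15 = -2.656303
(Column j=1 coincides with Simpson's rule on the same nodes.)

-2.6563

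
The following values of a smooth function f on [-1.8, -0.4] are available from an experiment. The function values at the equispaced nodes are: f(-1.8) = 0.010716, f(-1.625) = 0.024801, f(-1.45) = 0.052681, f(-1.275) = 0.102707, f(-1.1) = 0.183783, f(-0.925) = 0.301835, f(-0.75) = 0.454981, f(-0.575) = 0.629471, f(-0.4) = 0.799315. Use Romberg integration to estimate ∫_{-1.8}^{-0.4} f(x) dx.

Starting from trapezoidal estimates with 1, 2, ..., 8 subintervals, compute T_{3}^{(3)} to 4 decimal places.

T_{0}^{(0)} (trapezoid, 1 panel, h=1.4000): 0.567022
T_{1}^{(0)} (trapezoid, 2 panels, h=0.7000): 0.412159
T_{2}^{(0)} (trapezoid, 4 panels, h=0.3500): 0.383761
T_{3}^{(0)} (trapezoid, 8 panels, h=0.1750): 0.377173
T_{1}^{(1)} = 0.412159 + (0.412159 − 0.567022)/3 = 0.360538
T_{2}^{(1)} = 0.383761 + (0.383761 − 0.412159)/3 = 0.374295
T_{3}^{(1)} = 0.377173 + (0.377173 − 0.383761)/3 = 0.374977
T_{2}^{(2)} = 0.374295 + (0.374295 − 0.360538)/15 = 0.375212
T_{3}^{(2)} = 0.374977 + (0.374977 − 0.374295)/15 = 0.375022
T_{3}^{(3)} = 0.375022 + (0.375022 − 0.375212)/63 = 0.375019

0.3750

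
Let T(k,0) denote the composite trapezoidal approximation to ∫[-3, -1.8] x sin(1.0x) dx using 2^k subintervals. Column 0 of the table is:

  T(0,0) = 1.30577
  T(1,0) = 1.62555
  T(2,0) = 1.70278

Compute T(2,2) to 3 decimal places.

1.728

Richardson extrapolation on the trapezoidal column (denominator 4−1=3):
T(1,1) = 1.62555 + (1.62555 − 1.30577)/3 = 1.73214
T(2,1) = 1.70278 + (1.70278 − 1.62555)/3 = 1.72852
T(2,2) = (16·1.72852 − 1.73214) / 15 = 1.72828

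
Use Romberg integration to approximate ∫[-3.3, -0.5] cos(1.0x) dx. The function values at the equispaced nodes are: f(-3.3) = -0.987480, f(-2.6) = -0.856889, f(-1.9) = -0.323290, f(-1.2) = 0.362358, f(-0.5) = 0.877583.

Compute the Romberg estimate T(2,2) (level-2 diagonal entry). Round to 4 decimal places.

-0.6370

T(0,0) (trapezoid, 1 panel, h=2.8000): -0.153856
T(1,0) (trapezoid, 2 panels, h=1.4000): -0.529534
T(2,0) (trapezoid, 4 panels, h=0.7000): -0.610939
T(1,1) = -0.529534 + (-0.529534 − (-0.153856))/3 = -0.654760
T(2,1) = -0.610939 + (-0.610939 − (-0.529534))/3 = -0.638074
T(2,2) = -0.638074 + (-0.638074 − (-0.654760))/15 = -0.636962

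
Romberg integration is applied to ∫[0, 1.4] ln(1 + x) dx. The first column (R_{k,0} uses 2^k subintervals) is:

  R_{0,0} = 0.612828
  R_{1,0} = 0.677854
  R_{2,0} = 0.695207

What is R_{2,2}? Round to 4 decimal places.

Richardson extrapolation on the trapezoidal column (denominator 4−1=3):
R_{1,1} = 0.677854 + (0.677854 − 0.612828)/3 = 0.699529
R_{2,1} = 0.695207 + (0.695207 − 0.677854)/3 = 0.700991
R_{2,2} = (16·0.700991 − 0.699529) / 15 = 0.701088

0.7011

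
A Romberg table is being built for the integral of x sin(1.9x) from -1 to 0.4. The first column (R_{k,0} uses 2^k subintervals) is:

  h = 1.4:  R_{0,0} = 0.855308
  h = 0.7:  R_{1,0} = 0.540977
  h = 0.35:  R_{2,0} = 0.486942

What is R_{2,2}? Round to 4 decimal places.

0.4711

Richardson extrapolation on the trapezoidal column (denominator 4−1=3):
R_{1,1} = (4·0.540977 − 0.855308) / 3 = 0.436200
R_{2,1} = (4·0.486942 − 0.540977) / 3 = 0.468930
R_{2,2} = 0.468930 + (0.468930 − 0.436200)/15 = 0.471112
(Column j=1 coincides with Simpson's rule on the same nodes.)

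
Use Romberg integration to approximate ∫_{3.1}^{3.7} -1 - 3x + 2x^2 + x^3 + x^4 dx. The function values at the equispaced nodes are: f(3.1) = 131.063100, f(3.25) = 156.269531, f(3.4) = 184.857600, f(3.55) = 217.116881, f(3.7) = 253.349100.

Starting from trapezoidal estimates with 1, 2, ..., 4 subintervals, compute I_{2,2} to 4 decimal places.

I_{0,0} (trapezoid, 1 panel, h=0.6000): 115.323660
I_{1,0} (trapezoid, 2 panels, h=0.3000): 113.119110
I_{2,0} (trapezoid, 4 panels, h=0.1500): 112.567517
I_{1,1} = 113.119110 + (113.119110 − 115.323660)/3 = 112.384260
I_{2,1} = 112.567517 + (112.567517 − 113.119110)/3 = 112.383653
I_{2,2} = 112.383653 + (112.383653 − 112.384260)/15 = 112.383613

112.3836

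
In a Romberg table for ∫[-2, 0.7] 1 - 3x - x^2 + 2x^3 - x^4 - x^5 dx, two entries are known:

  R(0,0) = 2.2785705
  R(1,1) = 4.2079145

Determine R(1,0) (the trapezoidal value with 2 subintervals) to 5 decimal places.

From R(1,1) = (4·R(1,0) − R(0,0))/3, solve for R(1,0):
4·R(1,0) = 3·4.2079145 + 2.2785705 = 14.9023140
R(1,0) = 3.7255785

3.72558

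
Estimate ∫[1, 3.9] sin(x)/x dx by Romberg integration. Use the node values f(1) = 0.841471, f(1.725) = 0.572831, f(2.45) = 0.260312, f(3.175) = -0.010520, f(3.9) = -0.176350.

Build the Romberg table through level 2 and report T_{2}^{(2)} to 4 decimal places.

0.8305

T_{0}^{(0)} (trapezoid, 1 panel, h=2.9000): 0.964425
T_{1}^{(0)} (trapezoid, 2 panels, h=1.4500): 0.859665
T_{2}^{(0)} (trapezoid, 4 panels, h=0.7250): 0.837508
T_{1}^{(1)} = 0.859665 + (0.859665 − 0.964425)/3 = 0.824745
T_{2}^{(1)} = 0.837508 + (0.837508 − 0.859665)/3 = 0.830122
T_{2}^{(2)} = 0.830122 + (0.830122 − 0.824745)/15 = 0.830480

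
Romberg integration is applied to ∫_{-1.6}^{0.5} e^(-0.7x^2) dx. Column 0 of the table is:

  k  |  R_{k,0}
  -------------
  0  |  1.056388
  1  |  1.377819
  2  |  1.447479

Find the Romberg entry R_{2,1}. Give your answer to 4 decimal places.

Richardson extrapolation on the trapezoidal column (denominator 4−1=3):
R_{2,1} = (4·1.447479 − 1.377819) / 3 = 1.470699

1.4707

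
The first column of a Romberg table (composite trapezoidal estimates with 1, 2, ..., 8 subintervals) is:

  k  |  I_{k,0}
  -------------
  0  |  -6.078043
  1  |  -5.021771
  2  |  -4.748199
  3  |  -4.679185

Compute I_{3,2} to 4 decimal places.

I_{2,1} = (4·(-4.748199) − (-5.021771)) / 3 = -4.657008
I_{3,1} = -4.679185 + (-4.679185 − (-4.748199))/3 = -4.656180
I_{3,2} = (16·(-4.656180) − (-4.657008)) / 15 = -4.656125

-4.6561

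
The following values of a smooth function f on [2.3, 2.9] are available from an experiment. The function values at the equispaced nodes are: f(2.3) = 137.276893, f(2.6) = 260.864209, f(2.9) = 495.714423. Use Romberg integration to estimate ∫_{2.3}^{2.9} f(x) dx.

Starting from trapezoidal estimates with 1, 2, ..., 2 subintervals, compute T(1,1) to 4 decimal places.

T(0,0) (trapezoid, 1 panel, h=0.6000): 189.897395
T(1,0) (trapezoid, 2 panels, h=0.3000): 173.207960
T(1,1) = 173.207960 + (173.207960 − 189.897395)/3 = 167.644815

167.6448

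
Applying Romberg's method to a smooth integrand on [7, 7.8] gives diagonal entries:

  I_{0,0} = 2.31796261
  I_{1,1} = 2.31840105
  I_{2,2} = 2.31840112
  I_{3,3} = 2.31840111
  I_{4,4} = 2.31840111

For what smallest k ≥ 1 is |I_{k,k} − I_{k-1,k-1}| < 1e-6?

k = 2

|I_{1,1} − I_{0,0}| = 0.00043844 ≥ 1e-6
|I_{2,2} − I_{1,1}| = 0.00000007 < 1e-6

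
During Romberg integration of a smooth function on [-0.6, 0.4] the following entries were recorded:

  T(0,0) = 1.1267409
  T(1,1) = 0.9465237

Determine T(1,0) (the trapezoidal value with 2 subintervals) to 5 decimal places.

0.99158

From T(1,1) = (4·T(1,0) − T(0,0))/3, solve for T(1,0):
4·T(1,0) = 3·0.9465237 + 1.1267409 = 3.9663120
T(1,0) = 0.9915780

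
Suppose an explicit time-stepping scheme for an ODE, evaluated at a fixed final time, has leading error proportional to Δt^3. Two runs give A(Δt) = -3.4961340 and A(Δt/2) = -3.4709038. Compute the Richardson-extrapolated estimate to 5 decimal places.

Extrapolated value = (8·A(Δt/2) − A(Δt)) / (8 − 1)
= (8·(-3.4709038) − (-3.4961340)) / 7
= -24.2710964 / 7 = -3.4672995

-3.46730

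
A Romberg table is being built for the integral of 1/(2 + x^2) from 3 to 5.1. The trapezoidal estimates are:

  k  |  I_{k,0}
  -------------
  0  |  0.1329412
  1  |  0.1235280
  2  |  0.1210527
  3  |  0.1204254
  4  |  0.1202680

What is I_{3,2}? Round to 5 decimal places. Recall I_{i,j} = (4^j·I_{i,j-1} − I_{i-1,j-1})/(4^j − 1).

Richardson extrapolation on the trapezoidal column (denominator 4−1=3):
I_{2,1} = 0.1210527 + (0.1210527 − 0.1235280)/3 = 0.1202276
I_{3,1} = 0.1204254 + (0.1204254 − 0.1210527)/3 = 0.1202163
I_{3,2} = (16·0.1202163 − 0.1202276) / 15 = 0.1202155

0.12022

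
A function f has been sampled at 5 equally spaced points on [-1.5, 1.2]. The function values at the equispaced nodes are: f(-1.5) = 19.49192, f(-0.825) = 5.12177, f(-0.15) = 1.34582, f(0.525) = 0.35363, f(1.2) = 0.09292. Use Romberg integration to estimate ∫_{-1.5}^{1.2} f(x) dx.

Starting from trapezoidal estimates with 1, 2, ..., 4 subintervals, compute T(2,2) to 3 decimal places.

9.854

T(0,0) (trapezoid, 1 panel, h=2.7000): 26.43953
T(1,0) (trapezoid, 2 panels, h=1.3500): 15.03662
T(2,0) (trapezoid, 4 panels, h=0.6750): 11.21421
T(1,1) = 15.03662 + (15.03662 − 26.43953)/3 = 11.23565
T(2,1) = 11.21421 + (11.21421 − 15.03662)/3 = 9.94007
T(2,2) = 9.94007 + (9.94007 − 11.23565)/15 = 9.85370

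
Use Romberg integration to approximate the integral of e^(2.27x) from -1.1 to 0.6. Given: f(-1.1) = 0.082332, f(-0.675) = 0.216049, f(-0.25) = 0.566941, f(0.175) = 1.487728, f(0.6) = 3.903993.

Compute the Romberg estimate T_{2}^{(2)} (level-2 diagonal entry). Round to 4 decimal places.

T_{0}^{(0)} (trapezoid, 1 panel, h=1.7000): 3.388376
T_{1}^{(0)} (trapezoid, 2 panels, h=0.8500): 2.176088
T_{2}^{(0)} (trapezoid, 4 panels, h=0.4250): 1.812149
T_{1}^{(1)} = 2.176088 + (2.176088 − 3.388376)/3 = 1.771992
T_{2}^{(1)} = 1.812149 + (1.812149 − 2.176088)/3 = 1.690836
T_{2}^{(2)} = 1.690836 + (1.690836 − 1.771992)/15 = 1.685426

1.6854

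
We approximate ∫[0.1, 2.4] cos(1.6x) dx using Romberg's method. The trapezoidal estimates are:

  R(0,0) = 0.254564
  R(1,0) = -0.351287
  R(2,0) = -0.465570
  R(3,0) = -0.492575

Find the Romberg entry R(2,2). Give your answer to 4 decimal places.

Richardson extrapolation on the trapezoidal column (denominator 4−1=3):
R(1,1) = (4·(-0.351287) − 0.254564) / 3 = -0.553237
R(2,1) = (4·(-0.465570) − (-0.351287)) / 3 = -0.503664
R(2,2) = (16·(-0.503664) − (-0.553237)) / 15 = -0.500359
(Column j=1 coincides with Simpson's rule on the same nodes.)

-0.5004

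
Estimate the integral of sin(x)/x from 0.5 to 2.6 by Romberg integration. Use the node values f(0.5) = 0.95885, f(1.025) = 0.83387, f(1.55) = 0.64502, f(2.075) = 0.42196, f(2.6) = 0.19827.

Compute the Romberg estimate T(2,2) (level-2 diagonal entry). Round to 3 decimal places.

1.307

T(0,0) (trapezoid, 1 panel, h=2.1000): 1.21498
T(1,0) (trapezoid, 2 panels, h=1.0500): 1.28476
T(2,0) (trapezoid, 4 panels, h=0.5250): 1.30169
T(1,1) = 1.28476 + (1.28476 − 1.21498)/3 = 1.30802
T(2,1) = 1.30169 + (1.30169 − 1.28476)/3 = 1.30733
T(2,2) = 1.30733 + (1.30733 − 1.30802)/15 = 1.30728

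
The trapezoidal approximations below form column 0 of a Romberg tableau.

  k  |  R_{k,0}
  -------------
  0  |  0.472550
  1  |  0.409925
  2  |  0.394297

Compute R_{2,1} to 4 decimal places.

0.3891

R_{2,1} = 0.394297 + (0.394297 − 0.409925)/3 = 0.389088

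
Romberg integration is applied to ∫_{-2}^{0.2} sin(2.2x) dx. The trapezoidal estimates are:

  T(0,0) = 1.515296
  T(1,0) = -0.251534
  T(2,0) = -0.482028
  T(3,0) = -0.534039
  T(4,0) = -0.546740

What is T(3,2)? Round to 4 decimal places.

Richardson extrapolation on the trapezoidal column (denominator 4−1=3):
T(2,1) = -0.482028 + (-0.482028 − (-0.251534))/3 = -0.558859
T(3,1) = -0.534039 + (-0.534039 − (-0.482028))/3 = -0.551376
T(3,2) = (16·(-0.551376) − (-0.558859)) / 15 = -0.550877

-0.5509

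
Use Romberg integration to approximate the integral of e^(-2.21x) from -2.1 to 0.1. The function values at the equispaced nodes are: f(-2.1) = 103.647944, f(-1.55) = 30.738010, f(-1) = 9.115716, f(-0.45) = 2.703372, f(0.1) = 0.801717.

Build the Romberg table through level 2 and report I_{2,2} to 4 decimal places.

46.7050

I_{0,0} (trapezoid, 1 panel, h=2.2000): 114.894627
I_{1,0} (trapezoid, 2 panels, h=1.1000): 67.474601
I_{2,0} (trapezoid, 4 panels, h=0.5500): 52.130061
I_{1,1} = 67.474601 + (67.474601 − 114.894627)/3 = 51.667926
I_{2,1} = 52.130061 + (52.130061 − 67.474601)/3 = 47.015214
I_{2,2} = 47.015214 + (47.015214 − 51.667926)/15 = 46.705033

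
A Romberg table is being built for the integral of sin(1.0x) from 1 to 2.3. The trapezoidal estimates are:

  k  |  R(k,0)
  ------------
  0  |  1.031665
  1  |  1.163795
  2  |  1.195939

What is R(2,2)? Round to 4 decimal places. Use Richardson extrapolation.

1.2066

R(1,1) = (4·1.163795 − 1.031665) / 3 = 1.207838
R(2,1) = 1.195939 + (1.195939 − 1.163795)/3 = 1.206654
R(2,2) = (16·1.206654 − 1.207838) / 15 = 1.206575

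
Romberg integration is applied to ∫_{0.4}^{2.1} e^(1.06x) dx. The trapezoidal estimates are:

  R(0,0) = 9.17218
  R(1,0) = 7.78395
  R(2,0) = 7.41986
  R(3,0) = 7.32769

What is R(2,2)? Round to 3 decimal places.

7.297

R(1,1) = 7.78395 + (7.78395 − 9.17218)/3 = 7.32121
R(2,1) = 7.41986 + (7.41986 − 7.78395)/3 = 7.29850
R(2,2) = 7.29850 + (7.29850 − 7.32121)/15 = 7.29699
(Column j=1 coincides with Simpson's rule on the same nodes.)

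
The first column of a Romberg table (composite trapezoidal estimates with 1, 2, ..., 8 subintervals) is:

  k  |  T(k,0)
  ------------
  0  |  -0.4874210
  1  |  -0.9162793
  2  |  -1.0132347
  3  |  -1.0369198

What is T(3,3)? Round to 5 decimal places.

-1.04477

Richardson extrapolation on the trapezoidal column (denominator 4−1=3):
T(1,1) = (4·(-0.9162793) − (-0.4874210)) / 3 = -1.0592321
T(2,1) = (4·(-1.0132347) − (-0.9162793)) / 3 = -1.0455532
T(3,1) = -1.0369198 + (-1.0369198 − (-1.0132347))/3 = -1.0448148
T(2,2) = (16·(-1.0455532) − (-1.0592321)) / 15 = -1.0446413
T(3,2) = (16·(-1.0448148) − (-1.0455532)) / 15 = -1.0447656
T(3,3) = -1.0447656 + (-1.0447656 − (-1.0446413))/63 = -1.0447676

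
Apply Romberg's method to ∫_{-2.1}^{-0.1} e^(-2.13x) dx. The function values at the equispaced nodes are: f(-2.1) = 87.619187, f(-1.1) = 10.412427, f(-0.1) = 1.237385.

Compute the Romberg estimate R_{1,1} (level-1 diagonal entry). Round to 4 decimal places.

R_{0,0} (trapezoid, 1 panel, h=2.0000): 88.856572
R_{1,0} (trapezoid, 2 panels, h=1.0000): 54.840713
R_{1,1} = 54.840713 + (54.840713 − 88.856572)/3 = 43.502093

43.5021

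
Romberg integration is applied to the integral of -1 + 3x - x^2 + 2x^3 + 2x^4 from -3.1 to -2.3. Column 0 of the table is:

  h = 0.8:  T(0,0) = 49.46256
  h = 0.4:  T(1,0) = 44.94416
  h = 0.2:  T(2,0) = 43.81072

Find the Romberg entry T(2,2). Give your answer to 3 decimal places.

43.433

Richardson extrapolation on the trapezoidal column (denominator 4−1=3):
T(1,1) = (4·44.94416 − 49.46256) / 3 = 43.43803
T(2,1) = (4·43.81072 − 44.94416) / 3 = 43.43291
T(2,2) = 43.43291 + (43.43291 − 43.43803)/15 = 43.43257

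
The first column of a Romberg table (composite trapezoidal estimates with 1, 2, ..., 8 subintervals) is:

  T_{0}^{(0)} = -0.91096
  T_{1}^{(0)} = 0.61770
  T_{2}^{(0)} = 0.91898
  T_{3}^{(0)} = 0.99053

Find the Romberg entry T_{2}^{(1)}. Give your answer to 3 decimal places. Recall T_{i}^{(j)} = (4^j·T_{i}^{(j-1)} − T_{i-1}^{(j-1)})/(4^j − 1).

Richardson extrapolation on the trapezoidal column (denominator 4−1=3):
T_{2}^{(1)} = (4·0.91898 − 0.61770) / 3 = 1.01941

1.019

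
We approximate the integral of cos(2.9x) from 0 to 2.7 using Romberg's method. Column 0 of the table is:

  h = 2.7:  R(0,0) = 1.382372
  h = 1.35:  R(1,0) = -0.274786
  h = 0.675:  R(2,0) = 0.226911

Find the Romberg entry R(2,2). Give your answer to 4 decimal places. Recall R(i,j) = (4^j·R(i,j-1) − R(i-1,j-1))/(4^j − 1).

0.4756

R(1,1) = (4·(-0.274786) − 1.382372) / 3 = -0.827172
R(2,1) = (4·0.226911 − (-0.274786)) / 3 = 0.394143
R(2,2) = 0.394143 + (0.394143 − (-0.827172))/15 = 0.475564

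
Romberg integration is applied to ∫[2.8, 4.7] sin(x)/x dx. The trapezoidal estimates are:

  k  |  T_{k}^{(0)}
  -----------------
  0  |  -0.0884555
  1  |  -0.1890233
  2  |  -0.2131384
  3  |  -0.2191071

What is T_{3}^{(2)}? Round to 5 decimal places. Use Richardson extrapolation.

-0.22109

T_{2}^{(1)} = (4·(-0.2131384) − (-0.1890233)) / 3 = -0.2211768
T_{3}^{(1)} = -0.2191071 + (-0.2191071 − (-0.2131384))/3 = -0.2210967
T_{3}^{(2)} = (16·(-0.2210967) − (-0.2211768)) / 15 = -0.2210914
(Column j=1 coincides with Simpson's rule on the same nodes.)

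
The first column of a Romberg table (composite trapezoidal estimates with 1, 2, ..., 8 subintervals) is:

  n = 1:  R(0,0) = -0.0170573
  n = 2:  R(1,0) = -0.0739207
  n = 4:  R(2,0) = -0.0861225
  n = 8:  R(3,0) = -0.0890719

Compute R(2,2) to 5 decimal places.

-0.09001

R(1,1) = -0.0739207 + (-0.0739207 − (-0.0170573))/3 = -0.0928752
R(2,1) = -0.0861225 + (-0.0861225 − (-0.0739207))/3 = -0.0901898
R(2,2) = (16·(-0.0901898) − (-0.0928752)) / 15 = -0.0900108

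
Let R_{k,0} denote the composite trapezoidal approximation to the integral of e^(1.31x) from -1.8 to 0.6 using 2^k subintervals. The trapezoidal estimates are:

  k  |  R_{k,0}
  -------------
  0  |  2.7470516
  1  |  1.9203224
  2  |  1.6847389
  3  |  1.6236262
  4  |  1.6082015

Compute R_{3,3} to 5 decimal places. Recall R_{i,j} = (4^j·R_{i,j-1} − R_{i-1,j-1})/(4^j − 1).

1.60305

Richardson extrapolation on the trapezoidal column (denominator 4−1=3):
R_{1,1} = (4·1.9203224 − 2.7470516) / 3 = 1.6447460
R_{2,1} = (4·1.6847389 − 1.9203224) / 3 = 1.6062111
R_{3,1} = 1.6236262 + (1.6236262 − 1.6847389)/3 = 1.6032553
R_{2,2} = 1.6062111 + (1.6062111 − 1.6447460)/15 = 1.6036421
R_{3,2} = (16·1.6032553 − 1.6062111) / 15 = 1.6030582
R_{3,3} = (64·1.6030582 − 1.6036421) / 63 = 1.6030489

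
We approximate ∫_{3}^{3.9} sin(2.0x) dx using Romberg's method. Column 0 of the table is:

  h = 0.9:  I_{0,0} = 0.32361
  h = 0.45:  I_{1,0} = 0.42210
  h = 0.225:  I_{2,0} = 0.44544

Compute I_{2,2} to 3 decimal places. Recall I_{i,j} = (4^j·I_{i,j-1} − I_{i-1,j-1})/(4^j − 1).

I_{1,1} = 0.42210 + (0.42210 − 0.32361)/3 = 0.45493
I_{2,1} = 0.44544 + (0.44544 − 0.42210)/3 = 0.45322
I_{2,2} = (16·0.45322 − 0.45493) / 15 = 0.45311
(Column j=1 coincides with Simpson's rule on the same nodes.)

0.453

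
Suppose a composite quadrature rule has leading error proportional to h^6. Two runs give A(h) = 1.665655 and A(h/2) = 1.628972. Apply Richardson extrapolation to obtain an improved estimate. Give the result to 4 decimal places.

1.6284

The leading error scales as h^6; refining by a factor of 2 reduces it by 2^6 = 64.
Extrapolated value = (64·A(h/2) − A(h)) / (64 − 1)
= (64·1.628972 − 1.665655) / 63
= 102.588553 / 63 = 1.628390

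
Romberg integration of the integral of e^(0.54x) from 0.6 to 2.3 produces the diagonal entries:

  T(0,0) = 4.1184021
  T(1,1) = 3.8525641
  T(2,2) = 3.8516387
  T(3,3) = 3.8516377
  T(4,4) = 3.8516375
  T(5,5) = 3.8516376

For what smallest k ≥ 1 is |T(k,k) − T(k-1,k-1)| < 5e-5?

k = 3

|T(1,1) − T(0,0)| = 0.2658380 ≥ 5e-5
|T(2,2) − T(1,1)| = 0.0009254 ≥ 5e-5
|T(3,3) − T(2,2)| = 0.0000010 < 5e-5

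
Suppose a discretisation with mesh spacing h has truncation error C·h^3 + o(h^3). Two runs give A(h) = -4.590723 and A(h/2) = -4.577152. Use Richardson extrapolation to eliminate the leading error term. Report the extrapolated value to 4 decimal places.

Extrapolated value = (8·A(h/2) − A(h)) / (8 − 1)
= (8·(-4.577152) − (-4.590723)) / 7
= -32.026493 / 7 = -4.575213

-4.5752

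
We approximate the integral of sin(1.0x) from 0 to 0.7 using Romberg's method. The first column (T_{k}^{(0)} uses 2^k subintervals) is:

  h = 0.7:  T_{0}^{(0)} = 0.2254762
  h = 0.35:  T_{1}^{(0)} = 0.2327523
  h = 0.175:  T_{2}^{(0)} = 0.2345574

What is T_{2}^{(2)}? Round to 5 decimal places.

0.23516

Richardson extrapolation on the trapezoidal column (denominator 4−1=3):
T_{1}^{(1)} = 0.2327523 + (0.2327523 − 0.2254762)/3 = 0.2351777
T_{2}^{(1)} = 0.2345574 + (0.2345574 − 0.2327523)/3 = 0.2351591
T_{2}^{(2)} = 0.2351591 + (0.2351591 − 0.2351777)/15 = 0.2351579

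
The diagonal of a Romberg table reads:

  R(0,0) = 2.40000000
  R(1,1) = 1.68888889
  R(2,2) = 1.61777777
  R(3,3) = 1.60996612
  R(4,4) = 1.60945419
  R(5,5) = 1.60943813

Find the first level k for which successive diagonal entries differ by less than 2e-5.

k = 5

|R(1,1) − R(0,0)| = 0.71111111 ≥ 2e-5
|R(2,2) − R(1,1)| = 0.07111112 ≥ 2e-5
|R(3,3) − R(2,2)| = 0.00781165 ≥ 2e-5
|R(4,4) − R(3,3)| = 0.00051193 ≥ 2e-5
|R(5,5) − R(4,4)| = 0.00001606 < 2e-5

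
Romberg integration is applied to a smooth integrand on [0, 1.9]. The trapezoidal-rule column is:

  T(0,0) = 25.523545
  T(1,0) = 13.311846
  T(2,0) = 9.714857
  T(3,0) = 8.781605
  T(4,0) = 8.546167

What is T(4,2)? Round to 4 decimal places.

8.4675

T(3,1) = (4·8.781605 − 9.714857) / 3 = 8.470521
T(4,1) = 8.546167 + (8.546167 − 8.781605)/3 = 8.467688
T(4,2) = 8.467688 + (8.467688 − 8.470521)/15 = 8.467499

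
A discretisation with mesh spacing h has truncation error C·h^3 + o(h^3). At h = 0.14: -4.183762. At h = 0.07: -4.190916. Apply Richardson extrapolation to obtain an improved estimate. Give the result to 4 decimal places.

-4.1919

The leading error scales as h^3; refining by a factor of 2 reduces it by 2^3 = 8.
Extrapolated value = (8·A(h/2) − A(h)) / (8 − 1)
= (8·(-4.190916) − (-4.183762)) / 7
= -29.343566 / 7 = -4.191938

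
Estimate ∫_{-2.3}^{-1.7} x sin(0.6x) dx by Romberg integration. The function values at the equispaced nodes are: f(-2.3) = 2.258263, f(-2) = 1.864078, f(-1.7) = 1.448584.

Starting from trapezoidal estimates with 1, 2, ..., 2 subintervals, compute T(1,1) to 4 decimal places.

T(0,0) (trapezoid, 1 panel, h=0.6000): 1.112054
T(1,0) (trapezoid, 2 panels, h=0.3000): 1.115250
T(1,1) = 1.115250 + (1.115250 − 1.112054)/3 = 1.116315

1.1163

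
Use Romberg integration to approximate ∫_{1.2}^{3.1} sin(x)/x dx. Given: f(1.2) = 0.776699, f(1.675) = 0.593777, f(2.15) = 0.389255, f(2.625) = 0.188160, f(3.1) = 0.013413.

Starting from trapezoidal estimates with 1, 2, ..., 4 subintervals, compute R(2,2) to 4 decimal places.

R(0,0) (trapezoid, 1 panel, h=1.9000): 0.750606
R(1,0) (trapezoid, 2 panels, h=0.9500): 0.745095
R(2,0) (trapezoid, 4 panels, h=0.4750): 0.743968
R(1,1) = 0.745095 + (0.745095 − 0.750606)/3 = 0.743258
R(2,1) = 0.743968 + (0.743968 − 0.745095)/3 = 0.743592
R(2,2) = 0.743592 + (0.743592 − 0.743258)/15 = 0.743614

0.7436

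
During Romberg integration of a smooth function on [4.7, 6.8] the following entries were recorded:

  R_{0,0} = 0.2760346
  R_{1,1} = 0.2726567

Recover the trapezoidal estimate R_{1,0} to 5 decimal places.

From R_{1,1} = (4·R_{1,0} − R_{0,0})/3, solve for R_{1,0}:
4·R_{1,0} = 3·0.2726567 + 0.2760346 = 1.0940047
R_{1,0} = 0.2735012

0.27350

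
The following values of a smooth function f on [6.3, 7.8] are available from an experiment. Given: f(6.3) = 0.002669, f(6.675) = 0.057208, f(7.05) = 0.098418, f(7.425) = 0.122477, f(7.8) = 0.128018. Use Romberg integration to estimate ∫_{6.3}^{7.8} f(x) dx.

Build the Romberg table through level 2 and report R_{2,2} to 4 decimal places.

0.1308

R_{0,0} (trapezoid, 1 panel, h=1.5000): 0.098015
R_{1,0} (trapezoid, 2 panels, h=0.7500): 0.122821
R_{2,0} (trapezoid, 4 panels, h=0.3750): 0.128792
R_{1,1} = 0.122821 + (0.122821 − 0.098015)/3 = 0.131090
R_{2,1} = 0.128792 + (0.128792 − 0.122821)/3 = 0.130782
R_{2,2} = 0.130782 + (0.130782 − 0.131090)/15 = 0.130761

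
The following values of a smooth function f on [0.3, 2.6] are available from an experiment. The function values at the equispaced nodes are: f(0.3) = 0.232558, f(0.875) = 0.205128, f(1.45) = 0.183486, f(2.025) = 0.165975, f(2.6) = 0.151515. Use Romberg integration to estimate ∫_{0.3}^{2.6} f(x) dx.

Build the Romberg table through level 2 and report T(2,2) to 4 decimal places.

0.4285

T(0,0) (trapezoid, 1 panel, h=2.3000): 0.441684
T(1,0) (trapezoid, 2 panels, h=1.1500): 0.431851
T(2,0) (trapezoid, 4 panels, h=0.5750): 0.429310
T(1,1) = 0.431851 + (0.431851 − 0.441684)/3 = 0.428573
T(2,1) = 0.429310 + (0.429310 − 0.431851)/3 = 0.428463
T(2,2) = 0.428463 + (0.428463 − 0.428573)/15 = 0.428456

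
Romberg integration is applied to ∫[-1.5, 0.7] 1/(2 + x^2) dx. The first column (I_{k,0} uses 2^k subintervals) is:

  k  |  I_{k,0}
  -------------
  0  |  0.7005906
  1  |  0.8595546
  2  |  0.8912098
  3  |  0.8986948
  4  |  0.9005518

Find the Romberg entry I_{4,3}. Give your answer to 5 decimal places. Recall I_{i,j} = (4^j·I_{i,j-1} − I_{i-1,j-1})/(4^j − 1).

0.90117

Richardson extrapolation on the trapezoidal column (denominator 4−1=3):
I_{2,1} = (4·0.8912098 − 0.8595546) / 3 = 0.9017615
I_{3,1} = (4·0.8986948 − 0.8912098) / 3 = 0.9011898
I_{4,1} = 0.9005518 + (0.9005518 − 0.8986948)/3 = 0.9011708
I_{3,2} = 0.9011898 + (0.9011898 − 0.9017615)/15 = 0.9011517
I_{4,2} = 0.9011708 + (0.9011708 − 0.9011898)/15 = 0.9011695
I_{4,3} = (64·0.9011695 − 0.9011517) / 63 = 0.9011698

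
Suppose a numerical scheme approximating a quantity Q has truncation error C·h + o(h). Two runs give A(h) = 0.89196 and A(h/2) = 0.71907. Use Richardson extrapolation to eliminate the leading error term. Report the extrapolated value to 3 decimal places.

0.546

The leading error scales as h; refining by a factor of 2 reduces it by 2^1 = 2.
Extrapolated value = (2·A(h/2) − A(h)) / (2 − 1)
= (2·0.71907 − 0.89196) / 1
= 0.54618 / 1 = 0.54618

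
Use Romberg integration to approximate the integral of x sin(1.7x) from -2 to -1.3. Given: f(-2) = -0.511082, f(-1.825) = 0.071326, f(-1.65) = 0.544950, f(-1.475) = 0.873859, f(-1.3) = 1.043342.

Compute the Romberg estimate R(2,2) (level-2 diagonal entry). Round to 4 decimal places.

R(0,0) (trapezoid, 1 panel, h=0.7000): 0.186291
R(1,0) (trapezoid, 2 panels, h=0.3500): 0.283878
R(2,0) (trapezoid, 4 panels, h=0.1750): 0.307346
R(1,1) = 0.283878 + (0.283878 − 0.186291)/3 = 0.316407
R(2,1) = 0.307346 + (0.307346 − 0.283878)/3 = 0.315169
R(2,2) = 0.315169 + (0.315169 − 0.316407)/15 = 0.315086

0.3151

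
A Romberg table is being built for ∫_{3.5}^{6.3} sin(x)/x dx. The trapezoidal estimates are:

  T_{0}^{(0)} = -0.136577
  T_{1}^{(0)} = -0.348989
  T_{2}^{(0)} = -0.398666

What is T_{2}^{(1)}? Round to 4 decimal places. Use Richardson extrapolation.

T_{2}^{(1)} = (4·(-0.398666) − (-0.348989)) / 3 = -0.415225

-0.4152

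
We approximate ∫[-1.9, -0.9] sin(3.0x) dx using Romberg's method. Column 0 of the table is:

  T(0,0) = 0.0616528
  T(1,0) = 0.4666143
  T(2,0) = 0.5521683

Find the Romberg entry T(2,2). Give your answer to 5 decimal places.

T(1,1) = 0.4666143 + (0.4666143 − 0.0616528)/3 = 0.6016015
T(2,1) = 0.5521683 + (0.5521683 − 0.4666143)/3 = 0.5806863
T(2,2) = (16·0.5806863 − 0.6016015) / 15 = 0.5792920
(Column j=1 coincides with Simpson's rule on the same nodes.)

0.57929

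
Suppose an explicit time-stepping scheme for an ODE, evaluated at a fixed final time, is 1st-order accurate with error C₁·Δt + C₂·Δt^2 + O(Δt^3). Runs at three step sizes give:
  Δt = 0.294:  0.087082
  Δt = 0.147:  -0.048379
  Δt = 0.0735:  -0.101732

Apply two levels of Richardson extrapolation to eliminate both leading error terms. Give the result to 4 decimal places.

-0.1455

First eliminate the Δt term (factor 2^1 = 2):
  B₁ = (2·(-0.048379) − 0.087082)/1 = -0.183840
  B₂ = (2·(-0.101732) − (-0.048379))/1 = -0.155085
Then eliminate the Δt^2 term (factor 2^2 = 4):
  (4·(-0.155085) − (-0.183840))/3 = -0.145500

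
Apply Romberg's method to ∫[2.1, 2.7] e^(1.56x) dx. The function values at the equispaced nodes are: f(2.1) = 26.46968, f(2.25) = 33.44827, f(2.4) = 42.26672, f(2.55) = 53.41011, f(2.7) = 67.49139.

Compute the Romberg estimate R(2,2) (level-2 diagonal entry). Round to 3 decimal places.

26.296

R(0,0) (trapezoid, 1 panel, h=0.6000): 28.18832
R(1,0) (trapezoid, 2 panels, h=0.3000): 26.77418
R(2,0) (trapezoid, 4 panels, h=0.1500): 26.41585
R(1,1) = 26.77418 + (26.77418 − 28.18832)/3 = 26.30280
R(2,1) = 26.41585 + (26.41585 − 26.77418)/3 = 26.29641
R(2,2) = 26.29641 + (26.29641 − 26.30280)/15 = 26.29598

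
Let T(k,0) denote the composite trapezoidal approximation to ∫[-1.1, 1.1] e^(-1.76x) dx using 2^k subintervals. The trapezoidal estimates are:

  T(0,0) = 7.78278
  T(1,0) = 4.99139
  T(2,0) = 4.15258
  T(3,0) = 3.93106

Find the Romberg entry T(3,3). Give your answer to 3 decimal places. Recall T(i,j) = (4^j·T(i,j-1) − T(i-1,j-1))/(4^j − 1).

3.856

Richardson extrapolation on the trapezoidal column (denominator 4−1=3):
T(1,1) = (4·4.99139 − 7.78278) / 3 = 4.06093
T(2,1) = (4·4.15258 − 4.99139) / 3 = 3.87298
T(3,1) = (4·3.93106 − 4.15258) / 3 = 3.85722
T(2,2) = 3.87298 + (3.87298 − 4.06093)/15 = 3.86045
T(3,2) = (16·3.85722 − 3.87298) / 15 = 3.85617
T(3,3) = 3.85617 + (3.85617 − 3.86045)/63 = 3.85610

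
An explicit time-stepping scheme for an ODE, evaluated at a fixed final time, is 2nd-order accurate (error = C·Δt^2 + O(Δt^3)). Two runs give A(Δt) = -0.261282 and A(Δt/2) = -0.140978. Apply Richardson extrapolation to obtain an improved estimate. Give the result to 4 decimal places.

-0.1009

Extrapolated value = (4·A(Δt/2) − A(Δt)) / (4 − 1)
= (4·(-0.140978) − (-0.261282)) / 3
= -0.302630 / 3 = -0.100877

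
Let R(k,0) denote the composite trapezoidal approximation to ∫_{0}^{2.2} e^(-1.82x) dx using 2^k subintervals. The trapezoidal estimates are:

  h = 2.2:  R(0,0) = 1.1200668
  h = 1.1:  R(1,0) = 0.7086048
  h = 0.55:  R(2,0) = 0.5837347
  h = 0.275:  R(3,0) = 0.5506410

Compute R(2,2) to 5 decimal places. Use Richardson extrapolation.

0.54016

Richardson extrapolation on the trapezoidal column (denominator 4−1=3):
R(1,1) = 0.7086048 + (0.7086048 − 1.1200668)/3 = 0.5714508
R(2,1) = (4·0.5837347 − 0.7086048) / 3 = 0.5421113
R(2,2) = (16·0.5421113 − 0.5714508) / 15 = 0.5401553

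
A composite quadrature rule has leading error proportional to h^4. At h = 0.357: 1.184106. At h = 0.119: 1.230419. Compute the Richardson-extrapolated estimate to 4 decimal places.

1.2310

The leading error scales as h^4; refining by a factor of 3 reduces it by 3^4 = 81.
Extrapolated value = (81·A(h/3) − A(h)) / (81 − 1)
= (81·1.230419 − 1.184106) / 80
= 98.479833 / 80 = 1.230998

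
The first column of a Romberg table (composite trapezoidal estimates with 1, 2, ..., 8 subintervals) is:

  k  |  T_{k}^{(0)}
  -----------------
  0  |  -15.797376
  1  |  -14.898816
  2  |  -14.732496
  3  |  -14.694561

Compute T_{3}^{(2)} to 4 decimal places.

Richardson extrapolation on the trapezoidal column (denominator 4−1=3):
T_{2}^{(1)} = -14.732496 + (-14.732496 − (-14.898816))/3 = -14.677056
T_{3}^{(1)} = -14.694561 + (-14.694561 − (-14.732496))/3 = -14.681916
T_{3}^{(2)} = -14.681916 + (-14.681916 − (-14.677056))/15 = -14.682240

-14.6822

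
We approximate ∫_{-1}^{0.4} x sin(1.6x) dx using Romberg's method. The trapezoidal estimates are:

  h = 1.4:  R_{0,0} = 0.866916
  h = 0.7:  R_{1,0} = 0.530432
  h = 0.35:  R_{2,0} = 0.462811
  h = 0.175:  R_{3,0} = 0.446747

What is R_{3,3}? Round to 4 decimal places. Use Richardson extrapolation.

0.4415

R_{1,1} = (4·0.530432 − 0.866916) / 3 = 0.418271
R_{2,1} = 0.462811 + (0.462811 − 0.530432)/3 = 0.440271
R_{3,1} = (4·0.446747 − 0.462811) / 3 = 0.441392
R_{2,2} = 0.440271 + (0.440271 − 0.418271)/15 = 0.441738
R_{3,2} = 0.441392 + (0.441392 − 0.440271)/15 = 0.441467
R_{3,3} = (64·0.441467 − 0.441738) / 63 = 0.441463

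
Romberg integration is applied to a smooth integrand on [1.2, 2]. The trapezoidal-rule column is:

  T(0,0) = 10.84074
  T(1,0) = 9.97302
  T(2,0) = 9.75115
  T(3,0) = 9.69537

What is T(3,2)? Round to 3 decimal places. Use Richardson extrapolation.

Richardson extrapolation on the trapezoidal column (denominator 4−1=3):
T(2,1) = (4·9.75115 − 9.97302) / 3 = 9.67719
T(3,1) = (4·9.69537 − 9.75115) / 3 = 9.67678
T(3,2) = 9.67678 + (9.67678 − 9.67719)/15 = 9.67675

9.677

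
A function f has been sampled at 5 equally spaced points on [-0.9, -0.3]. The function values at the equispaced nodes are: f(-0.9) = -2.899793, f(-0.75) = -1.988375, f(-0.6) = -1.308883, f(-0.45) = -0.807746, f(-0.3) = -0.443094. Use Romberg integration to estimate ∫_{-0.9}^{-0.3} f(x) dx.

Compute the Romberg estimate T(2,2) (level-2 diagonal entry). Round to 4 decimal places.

T(0,0) (trapezoid, 1 panel, h=0.6000): -1.002866
T(1,0) (trapezoid, 2 panels, h=0.3000): -0.894098
T(2,0) (trapezoid, 4 panels, h=0.1500): -0.866467
T(1,1) = -0.894098 + (-0.894098 − (-1.002866))/3 = -0.857842
T(2,1) = -0.866467 + (-0.866467 − (-0.894098))/3 = -0.857257
T(2,2) = -0.857257 + (-0.857257 − (-0.857842))/15 = -0.857218

-0.8572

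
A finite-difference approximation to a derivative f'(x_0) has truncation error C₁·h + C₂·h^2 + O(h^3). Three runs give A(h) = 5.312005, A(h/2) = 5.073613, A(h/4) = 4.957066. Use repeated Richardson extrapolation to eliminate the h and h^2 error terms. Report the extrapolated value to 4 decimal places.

4.8423

First eliminate the h term (factor 2^1 = 2):
  B₁ = (2·5.073613 − 5.312005)/1 = 4.835221
  B₂ = (2·4.957066 − 5.073613)/1 = 4.840519
Then eliminate the h^2 term (factor 2^2 = 4):
  (4·4.840519 − 4.835221)/3 = 4.842285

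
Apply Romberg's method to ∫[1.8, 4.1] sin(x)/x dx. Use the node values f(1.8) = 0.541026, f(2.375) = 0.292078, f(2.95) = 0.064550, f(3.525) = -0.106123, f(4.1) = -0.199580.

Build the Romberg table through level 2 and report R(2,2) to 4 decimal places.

0.2329

R(0,0) (trapezoid, 1 panel, h=2.3000): 0.392663
R(1,0) (trapezoid, 2 panels, h=1.1500): 0.270564
R(2,0) (trapezoid, 4 panels, h=0.5750): 0.242206
R(1,1) = 0.270564 + (0.270564 − 0.392663)/3 = 0.229864
R(2,1) = 0.242206 + (0.242206 − 0.270564)/3 = 0.232753
R(2,2) = 0.232753 + (0.232753 − 0.229864)/15 = 0.232946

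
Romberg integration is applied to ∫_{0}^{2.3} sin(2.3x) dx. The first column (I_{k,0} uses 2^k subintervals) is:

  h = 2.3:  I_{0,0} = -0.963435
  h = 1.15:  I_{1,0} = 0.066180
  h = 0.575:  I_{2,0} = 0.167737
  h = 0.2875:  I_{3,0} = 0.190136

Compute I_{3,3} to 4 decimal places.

0.1975

Richardson extrapolation on the trapezoidal column (denominator 4−1=3):
I_{1,1} = (4·0.066180 − (-0.963435)) / 3 = 0.409385
I_{2,1} = 0.167737 + (0.167737 − 0.066180)/3 = 0.201589
I_{3,1} = (4·0.190136 − 0.167737) / 3 = 0.197602
I_{2,2} = 0.201589 + (0.201589 − 0.409385)/15 = 0.187736
I_{3,2} = 0.197602 + (0.197602 − 0.201589)/15 = 0.197336
I_{3,3} = 0.197336 + (0.197336 − 0.187736)/63 = 0.197488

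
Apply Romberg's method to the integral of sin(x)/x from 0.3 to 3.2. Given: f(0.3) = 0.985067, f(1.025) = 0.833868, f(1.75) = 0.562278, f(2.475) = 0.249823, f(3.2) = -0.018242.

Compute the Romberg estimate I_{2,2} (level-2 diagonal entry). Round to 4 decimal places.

1.5529

I_{0,0} (trapezoid, 1 panel, h=2.9000): 1.401896
I_{1,0} (trapezoid, 2 panels, h=1.4500): 1.516251
I_{2,0} (trapezoid, 4 panels, h=0.7250): 1.543802
I_{1,1} = 1.516251 + (1.516251 − 1.401896)/3 = 1.554369
I_{2,1} = 1.543802 + (1.543802 − 1.516251)/3 = 1.552986
I_{2,2} = 1.552986 + (1.552986 − 1.554369)/15 = 1.552894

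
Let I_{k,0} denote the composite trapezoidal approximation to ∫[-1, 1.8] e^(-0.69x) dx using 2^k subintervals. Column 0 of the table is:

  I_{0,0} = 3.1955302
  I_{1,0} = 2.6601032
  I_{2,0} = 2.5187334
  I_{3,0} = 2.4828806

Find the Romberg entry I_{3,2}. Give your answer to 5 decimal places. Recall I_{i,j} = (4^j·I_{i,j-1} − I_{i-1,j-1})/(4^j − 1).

Richardson extrapolation on the trapezoidal column (denominator 4−1=3):
I_{2,1} = (4·2.5187334 − 2.6601032) / 3 = 2.4716101
I_{3,1} = 2.4828806 + (2.4828806 − 2.5187334)/3 = 2.4709297
I_{3,2} = 2.4709297 + (2.4709297 − 2.4716101)/15 = 2.4708843

2.47088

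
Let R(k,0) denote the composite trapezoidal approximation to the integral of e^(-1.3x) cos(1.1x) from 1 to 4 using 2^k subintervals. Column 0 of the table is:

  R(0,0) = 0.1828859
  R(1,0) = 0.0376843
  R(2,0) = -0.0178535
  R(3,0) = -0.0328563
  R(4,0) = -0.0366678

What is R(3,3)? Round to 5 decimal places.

-0.03795

Richardson extrapolation on the trapezoidal column (denominator 4−1=3):
R(1,1) = (4·0.0376843 − 0.1828859) / 3 = -0.0107162
R(2,1) = -0.0178535 + (-0.0178535 − 0.0376843)/3 = -0.0363661
R(3,1) = -0.0328563 + (-0.0328563 − (-0.0178535))/3 = -0.0378572
R(2,2) = (16·(-0.0363661) − (-0.0107162)) / 15 = -0.0380761
R(3,2) = (16·(-0.0378572) − (-0.0363661)) / 15 = -0.0379566
R(3,3) = (64·(-0.0379566) − (-0.0380761)) / 63 = -0.0379547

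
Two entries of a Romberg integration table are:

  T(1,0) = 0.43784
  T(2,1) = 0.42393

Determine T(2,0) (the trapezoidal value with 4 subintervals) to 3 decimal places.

0.427

From T(2,1) = (4·T(2,0) − T(1,0))/3, solve for T(2,0):
4·T(2,0) = 3·0.42393 + 0.43784 = 1.70963
T(2,0) = 0.42741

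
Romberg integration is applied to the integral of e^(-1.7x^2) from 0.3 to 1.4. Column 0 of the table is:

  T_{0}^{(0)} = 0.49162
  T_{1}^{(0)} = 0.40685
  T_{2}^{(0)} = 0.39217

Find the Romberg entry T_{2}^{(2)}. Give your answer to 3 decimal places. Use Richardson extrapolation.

0.388

Richardson extrapolation on the trapezoidal column (denominator 4−1=3):
T_{1}^{(1)} = 0.40685 + (0.40685 − 0.49162)/3 = 0.37859
T_{2}^{(1)} = (4·0.39217 − 0.40685) / 3 = 0.38728
T_{2}^{(2)} = 0.38728 + (0.38728 − 0.37859)/15 = 0.38786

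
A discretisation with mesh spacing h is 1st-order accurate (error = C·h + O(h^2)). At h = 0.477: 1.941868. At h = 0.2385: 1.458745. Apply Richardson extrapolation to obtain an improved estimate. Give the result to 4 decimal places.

0.9756

The leading error scales as h; refining by a factor of 2 reduces it by 2^1 = 2.
Extrapolated value = (2·A(h/2) − A(h)) / (2 − 1)
= (2·1.458745 − 1.941868) / 1
= 0.975622 / 1 = 0.975622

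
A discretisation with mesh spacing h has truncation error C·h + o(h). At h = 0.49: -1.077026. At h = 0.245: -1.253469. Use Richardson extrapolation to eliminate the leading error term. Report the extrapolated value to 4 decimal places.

-1.4299

Extrapolated value = (2·A(h/2) − A(h)) / (2 − 1)
= (2·(-1.253469) − (-1.077026)) / 1
= -1.429912 / 1 = -1.429912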